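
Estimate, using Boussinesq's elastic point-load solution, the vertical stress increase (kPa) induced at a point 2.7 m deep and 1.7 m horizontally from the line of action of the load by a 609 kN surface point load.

Boussinesq vertical stress below a point load on an elastic half-space:
Δσ_z = 3P/(2πz²) · [1 + (r/z)²]^(−5/2)
r/z = 1.7/2.7 = 0.62963; [1+(r/z)²]^(−5/2) = 0.43396.
Δσ_z = 3×609/(2π×2.7²) × 0.43396 = 39.887 × 0.43396 = 17.31 kPa

Δσ_z ≈ 17.3 kPa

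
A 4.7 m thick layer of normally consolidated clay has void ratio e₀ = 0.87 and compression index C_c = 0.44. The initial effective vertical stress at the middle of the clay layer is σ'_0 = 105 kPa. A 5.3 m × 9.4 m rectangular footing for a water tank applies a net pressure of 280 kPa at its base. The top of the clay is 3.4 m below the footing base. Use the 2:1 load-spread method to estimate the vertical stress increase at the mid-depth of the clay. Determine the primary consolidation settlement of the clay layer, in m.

S_c ≈ 0.281 m

Mid-depth of clay below the footing base: z = 3.4 + 4.7/2 = 5.75 m.
Stress increase at mid-clay by the 2:1 spreading method:
Δσ = qBL/((B+z)(L+z)) = 280×5.3×9.4/((5.3+5.75)(9.4+5.75)) = 83.327 kPa
Final effective stress: σ'_f = σ'_0 + Δσ = 105 + 83.327 = 188.33 kPa.
Normally consolidated clay, so the full stress increment lies on the virgin compression line:
S_c = C_c·H/(1+e₀)·log₁₀(σ'_f/σ'_0) = 0.44×4.7/(1+0.87)×log₁₀(188.33/105)
    = 1.1059 × 0.25373 = 0.2806 m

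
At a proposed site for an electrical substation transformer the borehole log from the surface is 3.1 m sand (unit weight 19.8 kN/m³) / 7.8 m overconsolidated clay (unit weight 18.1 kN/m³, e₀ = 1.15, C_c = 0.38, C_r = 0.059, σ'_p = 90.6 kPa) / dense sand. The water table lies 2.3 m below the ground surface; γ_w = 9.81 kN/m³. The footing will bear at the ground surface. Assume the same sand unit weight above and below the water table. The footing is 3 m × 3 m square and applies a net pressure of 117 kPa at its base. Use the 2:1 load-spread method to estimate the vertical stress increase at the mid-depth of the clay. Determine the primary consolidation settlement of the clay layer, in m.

Mid-depth of clay below the ground surface: z = 3.1 + 7.8/2 = 7 m.
Total vertical stress at mid-clay: σ_v = 19.8×3.1 + 18.1×3.9 = 131.97 kPa.
Pore pressure: u = 9.81×(7 − 2.3) = 46.107 kPa.
Initial effective stress: σ'_0 = σ_v − u = 131.97 − 46.107 = 85.863 kPa.
Stress increase at mid-clay by the 2:1 spreading method:
Δσ = qBL/((B+z)(L+z)) = 117×3×3/((3+7)(3+7)) = 10.53 kPa
Final effective stress: σ'_f = 85.863 + 10.53 = 96.393 kPa.
σ'_f = 96.393 > σ'_p = 90.6 kPa, so the stress path crosses the preconsolidation pressure — recompression up to σ'_p, then virgin compression beyond:
S_c = H/(1+e₀)·[C_r·log₁₀(σ'_p/σ'_0) + C_c·log₁₀(σ'_f/σ'_p)]
    = 7.8/2.15 × [0.059×log₁₀(90.6/85.863) + 0.38×log₁₀(96.393/90.6)]
    = 3.6279 × [0.001376 + 0.010229] = 0.0421 m

S_c ≈ 0.0421 m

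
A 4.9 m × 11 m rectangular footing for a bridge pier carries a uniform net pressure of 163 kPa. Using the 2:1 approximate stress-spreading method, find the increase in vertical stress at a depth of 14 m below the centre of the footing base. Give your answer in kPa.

By the 2:1 method the load spreads at 1 horizontal : 2 vertical, so at depth z the loaded area has grown by z in each plan dimension:
Δσ = qBL/((B+z)(L+z)) = 163×4.9×11/((4.9+14)(11+14)) = 18.594 kPa

Δσ_z ≈ 18.6 kPa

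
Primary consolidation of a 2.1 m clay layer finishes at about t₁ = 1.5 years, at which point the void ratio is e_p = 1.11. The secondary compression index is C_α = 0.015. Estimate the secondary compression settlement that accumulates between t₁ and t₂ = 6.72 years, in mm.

S_s ≈ 9.72 mm

Secondary compression: S_s = C_α·H/(1+e_p)·log₁₀(t₂/t₁)
S_s = 0.015×2.1/(1+1.11)×log₁₀(6.72/1.5)
    = 0.01493 × 0.6513 = 0.009723 m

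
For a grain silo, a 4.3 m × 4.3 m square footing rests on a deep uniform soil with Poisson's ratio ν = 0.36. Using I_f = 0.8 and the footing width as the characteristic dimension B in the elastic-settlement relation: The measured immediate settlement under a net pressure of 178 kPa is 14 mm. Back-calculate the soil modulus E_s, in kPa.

E_s ≈ 38100 kPa

S_e = q·B·(1−ν²)/E_s · I_f  ⇒  E_s = q·B·(1−ν²)·I_f / S_e.
E_s = 178 × 4.3 × 0.8704 × 0.8 / 0.014 = 38070 kPa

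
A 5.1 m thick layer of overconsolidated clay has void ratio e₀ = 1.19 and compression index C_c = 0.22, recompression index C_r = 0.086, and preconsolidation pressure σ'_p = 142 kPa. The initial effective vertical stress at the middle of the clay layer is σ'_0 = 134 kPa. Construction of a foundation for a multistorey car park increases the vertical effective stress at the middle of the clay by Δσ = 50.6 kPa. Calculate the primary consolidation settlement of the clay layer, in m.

Final effective stress: σ'_f = 134 + 50.6 = 184.6 kPa.
σ'_f = 184.6 > σ'_p = 142 kPa, so the stress path crosses the preconsolidation pressure — recompression up to σ'_p, then virgin compression beyond:
S_c = H/(1+e₀)·[C_r·log₁₀(σ'_p/σ'_0) + C_c·log₁₀(σ'_f/σ'_p)]
    = 5.1/2.19 × [0.086×log₁₀(142/134) + 0.22×log₁₀(184.6/142)]
    = 2.3288 × [0.0021658 + 0.025068] = 0.06342 m

S_c ≈ 0.0634 m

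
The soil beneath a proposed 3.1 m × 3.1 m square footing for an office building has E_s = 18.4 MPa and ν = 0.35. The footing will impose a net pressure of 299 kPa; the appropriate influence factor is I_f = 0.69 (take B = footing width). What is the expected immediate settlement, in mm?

S_e ≈ 30.5 mm

Immediate (elastic) settlement: S_e = q·B·(1−ν²)/E_s · I_f.
E_s = 18.4 MPa = 18400 kPa.
S_e = 299 × 3.1 × (1 − 0.35²) / 18400 × 0.69
    = 299 × 3.1 × 0.8775 / 18400 × 0.69
    = 0.0305 m = 30.5 mm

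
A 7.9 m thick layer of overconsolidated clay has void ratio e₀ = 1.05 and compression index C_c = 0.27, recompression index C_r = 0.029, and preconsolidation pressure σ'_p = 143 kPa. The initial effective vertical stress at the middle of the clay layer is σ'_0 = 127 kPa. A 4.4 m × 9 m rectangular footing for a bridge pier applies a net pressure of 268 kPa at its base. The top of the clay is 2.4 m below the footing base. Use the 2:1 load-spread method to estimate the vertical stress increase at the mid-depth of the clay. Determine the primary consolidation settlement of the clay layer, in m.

S_c ≈ 0.137 m

Mid-depth of clay below the footing base: z = 2.4 + 7.9/2 = 6.35 m.
Stress increase at mid-clay by the 2:1 spreading method:
Δσ = qBL/((B+z)(L+z)) = 268×4.4×9/((4.4+6.35)(9+6.35)) = 64.315 kPa
Final effective stress: σ'_f = 127 + 64.315 = 191.31 kPa.
σ'_f = 191.31 > σ'_p = 143 kPa, so the stress path crosses the preconsolidation pressure — recompression up to σ'_p, then virgin compression beyond:
S_c = H/(1+e₀)·[C_r·log₁₀(σ'_p/σ'_0) + C_c·log₁₀(σ'_f/σ'_p)]
    = 7.9/2.05 × [0.029×log₁₀(143/127) + 0.27×log₁₀(191.31/143)]
    = 3.8537 × [0.0014944 + 0.034128] = 0.1373 m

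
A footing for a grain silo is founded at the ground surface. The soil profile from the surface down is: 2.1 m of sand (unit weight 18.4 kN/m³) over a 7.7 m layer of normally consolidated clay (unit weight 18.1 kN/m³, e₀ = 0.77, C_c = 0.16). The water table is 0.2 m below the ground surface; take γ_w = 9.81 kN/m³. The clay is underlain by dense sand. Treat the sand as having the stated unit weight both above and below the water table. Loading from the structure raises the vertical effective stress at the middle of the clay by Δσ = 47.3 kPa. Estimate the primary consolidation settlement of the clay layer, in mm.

S_c ≈ 196 mm

Mid-depth of clay below the ground surface: z = 2.1 + 7.7/2 = 5.95 m.
Total vertical stress at mid-clay: σ_v = 18.4×2.1 + 18.1×3.85 = 108.33 kPa.
Pore pressure: u = 9.81×(5.95 − 0.2) = 56.408 kPa.
Initial effective stress: σ'_0 = σ_v − u = 108.33 − 56.408 = 51.922 kPa.
Final effective stress: σ'_f = σ'_0 + Δσ = 51.922 + 47.3 = 99.222 kPa.
Normally consolidated clay, so the full stress increment lies on the virgin compression line:
S_c = C_c·H/(1+e₀)·log₁₀(σ'_f/σ'_0) = 0.16×7.7/(1+0.77)×log₁₀(99.222/51.922)
    = 0.69605 × 0.28126 = 0.1958 m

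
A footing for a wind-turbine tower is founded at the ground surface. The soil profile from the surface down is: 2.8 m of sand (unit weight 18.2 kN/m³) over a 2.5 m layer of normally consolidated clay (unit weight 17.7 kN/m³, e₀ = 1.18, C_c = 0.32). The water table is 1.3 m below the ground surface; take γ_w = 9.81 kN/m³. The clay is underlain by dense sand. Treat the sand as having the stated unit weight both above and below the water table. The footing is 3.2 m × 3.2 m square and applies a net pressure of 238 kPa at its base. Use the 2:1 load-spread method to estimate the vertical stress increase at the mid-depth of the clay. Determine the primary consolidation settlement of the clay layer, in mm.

Mid-depth of clay below the ground surface: z = 2.8 + 2.5/2 = 4.05 m.
Total vertical stress at mid-clay: σ_v = 18.2×2.8 + 17.7×1.25 = 73.085 kPa.
Pore pressure: u = 9.81×(4.05 − 1.3) = 26.978 kPa.
Initial effective stress: σ'_0 = σ_v − u = 73.085 − 26.978 = 46.107 kPa.
Stress increase at mid-clay by the 2:1 spreading method:
Δσ = qBL/((B+z)(L+z)) = 238×3.2×3.2/((3.2+4.05)(3.2+4.05)) = 46.366 kPa
Final effective stress: σ'_f = σ'_0 + Δσ = 46.107 + 46.366 = 92.473 kPa.
Normally consolidated clay, so the full stress increment lies on the virgin compression line:
S_c = C_c·H/(1+e₀)·log₁₀(σ'_f/σ'_0) = 0.32×2.5/(1+1.18)×log₁₀(92.473/46.107)
    = 0.36697 × 0.30225 = 0.1109 m

S_c ≈ 111 mm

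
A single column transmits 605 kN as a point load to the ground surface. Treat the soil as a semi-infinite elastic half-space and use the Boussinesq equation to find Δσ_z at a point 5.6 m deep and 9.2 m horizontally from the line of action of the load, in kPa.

Δσ_z ≈ 0.35 kPa

Boussinesq vertical stress below a point load on an elastic half-space:
Δσ_z = 3P/(2πz²) · [1 + (r/z)²]^(−5/2)
r/z = 9.2/5.6 = 1.6429; [1+(r/z)²]^(−5/2) = 0.038001.
Δσ_z = 3×605/(2π×5.6²) × 0.038001 = 9.2113 × 0.038001 = 0.35 kPa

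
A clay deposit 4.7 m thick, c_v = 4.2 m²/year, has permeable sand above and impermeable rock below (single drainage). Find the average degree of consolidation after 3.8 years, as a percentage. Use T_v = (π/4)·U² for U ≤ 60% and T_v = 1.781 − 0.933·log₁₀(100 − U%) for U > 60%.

U ≈ 86.4 %

Drainage path length: H_d = H = 4.7 m (single drainage).
T_v = c_v·t/H_d² = 4.2×3.8/4.7² = 0.7225.
T_v = 0.7225 corresponds to the U > 60% branch:
U = 1 − 10^((1.781 − T_v)/0.933)/100 = 0.8637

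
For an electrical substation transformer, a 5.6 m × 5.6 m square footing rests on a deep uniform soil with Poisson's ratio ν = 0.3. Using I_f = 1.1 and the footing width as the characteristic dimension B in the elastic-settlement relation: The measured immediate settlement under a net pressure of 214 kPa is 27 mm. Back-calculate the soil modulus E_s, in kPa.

S_e = q·B·(1−ν²)/E_s · I_f  ⇒  E_s = q·B·(1−ν²)·I_f / S_e.
E_s = 214 × 5.6 × 0.91 × 1.1 / 0.027 = 44430 kPa

E_s ≈ 44400 kPa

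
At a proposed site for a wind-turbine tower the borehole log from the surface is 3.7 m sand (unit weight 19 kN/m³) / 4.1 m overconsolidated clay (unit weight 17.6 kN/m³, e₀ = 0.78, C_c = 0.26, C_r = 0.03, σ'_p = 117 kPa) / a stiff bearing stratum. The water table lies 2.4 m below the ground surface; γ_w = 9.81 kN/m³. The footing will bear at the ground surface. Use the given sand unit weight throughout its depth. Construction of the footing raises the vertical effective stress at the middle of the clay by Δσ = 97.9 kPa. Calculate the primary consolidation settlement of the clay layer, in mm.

Mid-depth of clay below the ground surface: z = 3.7 + 4.1/2 = 5.75 m.
Total vertical stress at mid-clay: σ_v = 19×3.7 + 17.6×2.05 = 106.38 kPa.
Pore pressure: u = 9.81×(5.75 − 2.4) = 32.864 kPa.
Initial effective stress: σ'_0 = σ_v − u = 106.38 − 32.864 = 73.516 kPa.
Final effective stress: σ'_f = 73.516 + 97.9 = 171.42 kPa.
σ'_f = 171.42 > σ'_p = 117 kPa, so the stress path crosses the preconsolidation pressure — recompression up to σ'_p, then virgin compression beyond:
S_c = H/(1+e₀)·[C_r·log₁₀(σ'_p/σ'_0) + C_c·log₁₀(σ'_f/σ'_p)]
    = 4.1/1.78 × [0.03×log₁₀(117/73.516) + 0.26×log₁₀(171.42/117)]
    = 2.3034 × [0.0060541 + 0.043128] = 0.1133 m

S_c ≈ 113 mm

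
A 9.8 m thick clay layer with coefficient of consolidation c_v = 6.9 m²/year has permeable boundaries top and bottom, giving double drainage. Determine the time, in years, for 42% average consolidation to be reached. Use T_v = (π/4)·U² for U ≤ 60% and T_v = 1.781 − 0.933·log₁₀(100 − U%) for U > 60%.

t ≈ 0.482 years

Drainage path length: H_d = H/2 = 4.9 m (double drainage).
U ≤ 60%: T_v = (π/4)·U² = (π/4)×0.42² = 0.13854.
t = T_v·H_d²/c_v = 0.13854×4.9²/6.9 = 0.4821 years.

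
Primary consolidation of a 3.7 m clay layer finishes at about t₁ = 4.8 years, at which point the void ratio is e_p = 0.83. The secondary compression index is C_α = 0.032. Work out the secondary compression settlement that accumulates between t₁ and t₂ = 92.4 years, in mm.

S_s ≈ 83.1 mm

Secondary compression: S_s = C_α·H/(1+e_p)·log₁₀(t₂/t₁)
S_s = 0.032×3.7/(1+0.83)×log₁₀(92.4/4.8)
    = 0.0647 × 1.284 = 0.0831 m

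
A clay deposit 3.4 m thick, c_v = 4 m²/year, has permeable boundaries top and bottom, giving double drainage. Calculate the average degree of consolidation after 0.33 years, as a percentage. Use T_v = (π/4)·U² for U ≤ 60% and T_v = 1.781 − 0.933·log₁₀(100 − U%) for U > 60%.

U ≈ 73.7 %

Drainage path length: H_d = H/2 = 1.7 m (double drainage).
T_v = c_v·t/H_d² = 4×0.33/1.7² = 0.45675.
T_v = 0.45675 corresponds to the U > 60% branch:
U = 1 − 10^((1.781 − T_v)/0.933)/100 = 0.7374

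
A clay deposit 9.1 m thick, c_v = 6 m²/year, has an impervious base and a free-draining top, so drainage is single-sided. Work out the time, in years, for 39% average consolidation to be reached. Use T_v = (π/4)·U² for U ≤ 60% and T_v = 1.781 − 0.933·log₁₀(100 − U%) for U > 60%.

t ≈ 1.65 years

Drainage path length: H_d = H = 9.1 m (single drainage).
U ≤ 60%: T_v = (π/4)·U² = (π/4)×0.39² = 0.11946.
t = T_v·H_d²/c_v = 0.11946×9.1²/6 = 1.649 years.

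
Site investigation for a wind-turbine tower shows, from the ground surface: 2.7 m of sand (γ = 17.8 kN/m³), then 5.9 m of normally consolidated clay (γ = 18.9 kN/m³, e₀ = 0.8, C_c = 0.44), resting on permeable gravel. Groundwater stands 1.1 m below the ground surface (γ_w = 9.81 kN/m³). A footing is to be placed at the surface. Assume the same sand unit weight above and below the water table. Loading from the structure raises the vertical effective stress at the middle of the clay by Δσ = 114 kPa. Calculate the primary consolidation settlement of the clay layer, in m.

S_c ≈ 0.673 m

Mid-depth of clay below the ground surface: z = 2.7 + 5.9/2 = 5.65 m.
Total vertical stress at mid-clay: σ_v = 17.8×2.7 + 18.9×2.95 = 103.81 kPa.
Pore pressure: u = 9.81×(5.65 − 1.1) = 44.636 kPa.
Initial effective stress: σ'_0 = σ_v − u = 103.81 − 44.636 = 59.174 kPa.
Final effective stress: σ'_f = σ'_0 + Δσ = 59.174 + 114 = 173.17 kPa.
Normally consolidated clay, so the full stress increment lies on the virgin compression line:
S_c = C_c·H/(1+e₀)·log₁₀(σ'_f/σ'_0) = 0.44×5.9/(1+0.8)×log₁₀(173.17/59.174)
    = 1.4422 × 0.46634 = 0.6726 m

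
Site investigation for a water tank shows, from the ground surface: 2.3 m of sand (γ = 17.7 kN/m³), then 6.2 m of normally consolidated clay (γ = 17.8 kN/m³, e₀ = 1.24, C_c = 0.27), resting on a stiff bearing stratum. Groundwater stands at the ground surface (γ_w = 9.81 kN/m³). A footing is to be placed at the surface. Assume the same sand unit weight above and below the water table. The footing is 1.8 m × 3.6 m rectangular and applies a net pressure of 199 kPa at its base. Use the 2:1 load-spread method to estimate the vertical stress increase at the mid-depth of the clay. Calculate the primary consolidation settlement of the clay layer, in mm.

Mid-depth of clay below the ground surface: z = 2.3 + 6.2/2 = 5.4 m.
Total vertical stress at mid-clay: σ_v = 17.7×2.3 + 17.8×3.1 = 95.89 kPa.
Pore pressure: u = 9.81×(5.4 − 0) = 52.974 kPa.
Initial effective stress: σ'_0 = σ_v − u = 95.89 − 52.974 = 42.916 kPa.
Stress increase at mid-clay by the 2:1 spreading method:
Δσ = qBL/((B+z)(L+z)) = 199×1.8×3.6/((1.8+5.4)(3.6+5.4)) = 19.9 kPa
Final effective stress: σ'_f = σ'_0 + Δσ = 42.916 + 19.9 = 62.816 kPa.
Normally consolidated clay, so the full stress increment lies on the virgin compression line:
S_c = C_c·H/(1+e₀)·log₁₀(σ'_f/σ'_0) = 0.27×6.2/(1+1.24)×log₁₀(62.816/42.916)
    = 0.74732 × 0.16545 = 0.1236 m

S_c ≈ 124 mm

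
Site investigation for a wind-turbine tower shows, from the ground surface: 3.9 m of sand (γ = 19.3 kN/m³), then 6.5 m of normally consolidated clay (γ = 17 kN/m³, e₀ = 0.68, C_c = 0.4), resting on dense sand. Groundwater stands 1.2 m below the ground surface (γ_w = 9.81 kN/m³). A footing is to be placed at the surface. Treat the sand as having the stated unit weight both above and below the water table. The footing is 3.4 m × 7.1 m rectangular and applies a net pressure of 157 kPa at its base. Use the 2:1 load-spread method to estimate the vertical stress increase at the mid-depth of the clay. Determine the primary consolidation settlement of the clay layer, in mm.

S_c ≈ 201 mm

Mid-depth of clay below the ground surface: z = 3.9 + 6.5/2 = 7.15 m.
Total vertical stress at mid-clay: σ_v = 19.3×3.9 + 17×3.25 = 130.52 kPa.
Pore pressure: u = 9.81×(7.15 − 1.2) = 58.37 kPa.
Initial effective stress: σ'_0 = σ_v − u = 130.52 − 58.37 = 72.15 kPa.
Stress increase at mid-clay by the 2:1 spreading method:
Δσ = qBL/((B+z)(L+z)) = 157×3.4×7.1/((3.4+7.15)(7.1+7.15)) = 25.21 kPa
Final effective stress: σ'_f = σ'_0 + Δσ = 72.15 + 25.21 = 97.36 kPa.
Normally consolidated clay, so the full stress increment lies on the virgin compression line:
S_c = C_c·H/(1+e₀)·log₁₀(σ'_f/σ'_0) = 0.4×6.5/(1+0.68)×log₁₀(97.36/72.15)
    = 1.5476 × 0.13014 = 0.2014 m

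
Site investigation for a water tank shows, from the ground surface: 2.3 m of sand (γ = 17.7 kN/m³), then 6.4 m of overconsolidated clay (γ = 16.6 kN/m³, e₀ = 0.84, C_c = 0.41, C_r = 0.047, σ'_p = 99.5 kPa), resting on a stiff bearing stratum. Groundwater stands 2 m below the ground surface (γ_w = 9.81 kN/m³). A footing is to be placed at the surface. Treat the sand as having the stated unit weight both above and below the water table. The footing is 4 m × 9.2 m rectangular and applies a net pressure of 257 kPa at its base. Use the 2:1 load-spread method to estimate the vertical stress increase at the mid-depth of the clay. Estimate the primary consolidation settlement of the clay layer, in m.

S_c ≈ 0.189 m

Mid-depth of clay below the ground surface: z = 2.3 + 6.4/2 = 5.5 m.
Total vertical stress at mid-clay: σ_v = 17.7×2.3 + 16.6×3.2 = 93.83 kPa.
Pore pressure: u = 9.81×(5.5 − 2) = 34.335 kPa.
Initial effective stress: σ'_0 = σ_v − u = 93.83 − 34.335 = 59.495 kPa.
Stress increase at mid-clay by the 2:1 spreading method:
Δσ = qBL/((B+z)(L+z)) = 257×4×9.2/((4+5.5)(9.2+5.5)) = 67.724 kPa
Final effective stress: σ'_f = 59.495 + 67.724 = 127.22 kPa.
σ'_f = 127.22 > σ'_p = 99.5 kPa, so the stress path crosses the preconsolidation pressure — recompression up to σ'_p, then virgin compression beyond:
S_c = H/(1+e₀)·[C_r·log₁₀(σ'_p/σ'_0) + C_c·log₁₀(σ'_f/σ'_p)]
    = 6.4/1.84 × [0.047×log₁₀(99.5/59.495) + 0.41×log₁₀(127.22/99.5)]
    = 3.4783 × [0.010497 + 0.04376] = 0.1887 m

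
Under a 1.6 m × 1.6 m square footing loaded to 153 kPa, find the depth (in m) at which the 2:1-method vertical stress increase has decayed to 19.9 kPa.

z ≈ 2.84 m

2:1 spreading — at depth z the loaded area has grown by z in each plan dimension:
qB²/(B+z)² = Δσ_z ⇒ z = B(√(q/Δσ_z) − 1) = 1.6×(√(153/19.9) − 1) = 2.836 m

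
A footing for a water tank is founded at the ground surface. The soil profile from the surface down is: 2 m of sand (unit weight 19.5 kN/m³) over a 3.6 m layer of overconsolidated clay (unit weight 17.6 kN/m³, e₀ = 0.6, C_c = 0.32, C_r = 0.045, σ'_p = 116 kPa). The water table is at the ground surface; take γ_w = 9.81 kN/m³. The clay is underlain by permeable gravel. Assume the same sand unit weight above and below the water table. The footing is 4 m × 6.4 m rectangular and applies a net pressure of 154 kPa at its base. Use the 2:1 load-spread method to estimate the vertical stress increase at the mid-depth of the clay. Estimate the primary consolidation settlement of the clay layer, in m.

Mid-depth of clay below the ground surface: z = 2 + 3.6/2 = 3.8 m.
Total vertical stress at mid-clay: σ_v = 19.5×2 + 17.6×1.8 = 70.68 kPa.
Pore pressure: u = 9.81×(3.8 − 0) = 37.278 kPa.
Initial effective stress: σ'_0 = σ_v − u = 70.68 − 37.278 = 33.402 kPa.
Stress increase at mid-clay by the 2:1 spreading method:
Δσ = qBL/((B+z)(L+z)) = 154×4×6.4/((4+3.8)(6.4+3.8)) = 49.553 kPa
Final effective stress: σ'_f = 33.402 + 49.553 = 82.955 kPa.
σ'_f = 82.955 ≤ σ'_p = 116 kPa, so the clay remains overconsolidated and only the recompression index applies:
S_c = C_r·H/(1+e₀)·log₁₀(σ'_f/σ'_0) = 0.045×3.6/1.6×log₁₀(82.955/33.402)
    = 0.10125 × 0.39507 = 0.04 m

S_c ≈ 0.04 m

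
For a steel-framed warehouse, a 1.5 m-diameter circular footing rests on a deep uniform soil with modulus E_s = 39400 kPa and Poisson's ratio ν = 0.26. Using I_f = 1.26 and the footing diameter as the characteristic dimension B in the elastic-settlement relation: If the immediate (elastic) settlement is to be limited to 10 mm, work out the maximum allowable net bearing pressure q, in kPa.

q ≈ 224 kPa

S_e = q·B·(1−ν²)/E_s · I_f  ⇒  q = S_e·E_s / (B·(1−ν²)·I_f).
q = 0.01 × 39400 / (1.5 × 0.9324 × 1.26) = 223.6 kPa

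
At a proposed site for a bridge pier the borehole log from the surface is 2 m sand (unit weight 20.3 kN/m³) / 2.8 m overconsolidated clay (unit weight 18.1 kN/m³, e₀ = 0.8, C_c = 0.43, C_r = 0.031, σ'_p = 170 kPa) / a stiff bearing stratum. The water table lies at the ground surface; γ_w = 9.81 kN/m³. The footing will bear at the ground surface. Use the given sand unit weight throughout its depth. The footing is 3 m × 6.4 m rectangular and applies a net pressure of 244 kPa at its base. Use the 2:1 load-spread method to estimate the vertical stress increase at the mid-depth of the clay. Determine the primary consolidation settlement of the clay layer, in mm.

Mid-depth of clay below the ground surface: z = 2 + 2.8/2 = 3.4 m.
Total vertical stress at mid-clay: σ_v = 20.3×2 + 18.1×1.4 = 65.94 kPa.
Pore pressure: u = 9.81×(3.4 − 0) = 33.354 kPa.
Initial effective stress: σ'_0 = σ_v − u = 65.94 − 33.354 = 32.586 kPa.
Stress increase at mid-clay by the 2:1 spreading method:
Δσ = qBL/((B+z)(L+z)) = 244×3×6.4/((3+3.4)(6.4+3.4)) = 74.694 kPa
Final effective stress: σ'_f = 32.586 + 74.694 = 107.28 kPa.
σ'_f = 107.28 ≤ σ'_p = 170 kPa, so the clay remains overconsolidated and only the recompression index applies:
S_c = C_r·H/(1+e₀)·log₁₀(σ'_f/σ'_0) = 0.031×2.8/1.8×log₁₀(107.28/32.586)
    = 0.048224 × 0.51749 = 0.02496 m

S_c ≈ 25 mm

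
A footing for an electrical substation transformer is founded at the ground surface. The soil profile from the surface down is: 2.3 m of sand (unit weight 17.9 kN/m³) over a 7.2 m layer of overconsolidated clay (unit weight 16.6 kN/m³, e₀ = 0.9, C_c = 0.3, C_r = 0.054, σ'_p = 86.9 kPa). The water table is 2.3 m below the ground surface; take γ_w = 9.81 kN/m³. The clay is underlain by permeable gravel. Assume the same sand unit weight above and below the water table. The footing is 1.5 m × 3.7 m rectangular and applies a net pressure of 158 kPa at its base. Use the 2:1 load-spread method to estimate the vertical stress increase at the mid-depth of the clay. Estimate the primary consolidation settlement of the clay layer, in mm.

Mid-depth of clay below the ground surface: z = 2.3 + 7.2/2 = 5.9 m.
Total vertical stress at mid-clay: σ_v = 17.9×2.3 + 16.6×3.6 = 100.93 kPa.
Pore pressure: u = 9.81×(5.9 − 2.3) = 35.316 kPa.
Initial effective stress: σ'_0 = σ_v − u = 100.93 − 35.316 = 65.614 kPa.
Stress increase at mid-clay by the 2:1 spreading method:
Δσ = qBL/((B+z)(L+z)) = 158×1.5×3.7/((1.5+5.9)(3.7+5.9)) = 12.344 kPa
Final effective stress: σ'_f = 65.614 + 12.344 = 77.958 kPa.
σ'_f = 77.958 ≤ σ'_p = 86.9 kPa, so the clay remains overconsolidated and only the recompression index applies:
S_c = C_r·H/(1+e₀)·log₁₀(σ'_f/σ'_0) = 0.054×7.2/1.9×log₁₀(77.958/65.614)
    = 0.20463 × 0.074864 = 0.01532 m

S_c ≈ 15.3 mm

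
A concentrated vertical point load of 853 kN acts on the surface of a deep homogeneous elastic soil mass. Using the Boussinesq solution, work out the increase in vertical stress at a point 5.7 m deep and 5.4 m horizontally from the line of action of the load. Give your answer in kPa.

Δσ_z ≈ 2.53 kPa

Boussinesq vertical stress below a point load on an elastic half-space:
Δσ_z = 3P/(2πz²) · [1 + (r/z)²]^(−5/2)
r/z = 5.4/5.7 = 0.94737; [1+(r/z)²]^(−5/2) = 0.20162.
Δσ_z = 3×853/(2π×5.7²) × 0.20162 = 12.535 × 0.20162 = 2.527 kPa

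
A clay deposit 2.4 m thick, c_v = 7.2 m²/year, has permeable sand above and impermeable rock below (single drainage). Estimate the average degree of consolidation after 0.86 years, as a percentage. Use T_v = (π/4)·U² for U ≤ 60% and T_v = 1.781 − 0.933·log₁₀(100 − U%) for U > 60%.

Drainage path length: H_d = H = 2.4 m (single drainage).
T_v = c_v·t/H_d² = 7.2×0.86/2.4² = 1.075.
T_v = 1.075 corresponds to the U > 60% branch:
U = 1 − 10^((1.781 − T_v)/0.933)/100 = 0.9429

U ≈ 94.3 %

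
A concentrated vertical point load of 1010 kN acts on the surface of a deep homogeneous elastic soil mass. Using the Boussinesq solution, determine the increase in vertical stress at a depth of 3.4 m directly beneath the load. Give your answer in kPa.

Boussinesq vertical stress below a point load on an elastic half-space:
Δσ_z = 3P/(2πz²) · [1 + (r/z)²]^(−5/2)
r/z = 0/3.4 = 0; [1+(r/z)²]^(−5/2) = 1.
Δσ_z = 3×1010/(2π×3.4²) × 1 = 41.716 × 1 = 41.72 kPa

Δσ_z ≈ 41.7 kPa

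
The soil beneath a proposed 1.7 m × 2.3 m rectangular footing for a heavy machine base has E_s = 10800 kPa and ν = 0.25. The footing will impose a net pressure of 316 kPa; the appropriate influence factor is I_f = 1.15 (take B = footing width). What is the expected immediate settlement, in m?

Immediate (elastic) settlement: S_e = q·B·(1−ν²)/E_s · I_f.
S_e = 316 × 1.7 × (1 − 0.25²) / 10800 × 1.15
    = 316 × 1.7 × 0.9375 / 10800 × 1.15
    = 0.05363 m

S_e ≈ 0.0536 m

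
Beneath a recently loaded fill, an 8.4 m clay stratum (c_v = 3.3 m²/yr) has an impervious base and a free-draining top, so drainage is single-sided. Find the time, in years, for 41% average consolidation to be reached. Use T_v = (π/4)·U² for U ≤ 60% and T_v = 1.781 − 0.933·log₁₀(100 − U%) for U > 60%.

Drainage path length: H_d = H = 8.4 m (single drainage).
U ≤ 60%: T_v = (π/4)·U² = (π/4)×0.41² = 0.13203.
t = T_v·H_d²/c_v = 0.13203×8.4²/3.3 = 2.823 years.

t ≈ 2.82 years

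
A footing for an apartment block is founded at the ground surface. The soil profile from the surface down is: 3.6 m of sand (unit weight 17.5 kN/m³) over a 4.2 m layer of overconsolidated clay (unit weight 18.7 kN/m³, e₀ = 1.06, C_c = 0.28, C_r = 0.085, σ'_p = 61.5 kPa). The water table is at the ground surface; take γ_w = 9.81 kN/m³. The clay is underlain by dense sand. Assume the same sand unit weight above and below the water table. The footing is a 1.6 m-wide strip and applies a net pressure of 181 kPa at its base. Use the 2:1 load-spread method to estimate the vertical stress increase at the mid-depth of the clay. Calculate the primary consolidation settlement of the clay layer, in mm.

Mid-depth of clay below the ground surface: z = 3.6 + 4.2/2 = 5.7 m.
Total vertical stress at mid-clay: σ_v = 17.5×3.6 + 18.7×2.1 = 102.27 kPa.
Pore pressure: u = 9.81×(5.7 − 0) = 55.917 kPa.
Initial effective stress: σ'_0 = σ_v − u = 102.27 − 55.917 = 46.353 kPa.
Stress increase at mid-clay by the 2:1 spreading method:
Δσ = qB/(B+z) = 181×1.6/(1.6+5.7) = 39.671 kPa
Final effective stress: σ'_f = 46.353 + 39.671 = 86.024 kPa.
σ'_f = 86.024 > σ'_p = 61.5 kPa, so the stress path crosses the preconsolidation pressure — recompression up to σ'_p, then virgin compression beyond:
S_c = H/(1+e₀)·[C_r·log₁₀(σ'_p/σ'_0) + C_c·log₁₀(σ'_f/σ'_p)]
    = 4.2/2.06 × [0.085×log₁₀(61.5/46.353) + 0.28×log₁₀(86.024/61.5)]
    = 2.0388 × [0.010438 + 0.040808] = 0.1045 m

S_c ≈ 104 mm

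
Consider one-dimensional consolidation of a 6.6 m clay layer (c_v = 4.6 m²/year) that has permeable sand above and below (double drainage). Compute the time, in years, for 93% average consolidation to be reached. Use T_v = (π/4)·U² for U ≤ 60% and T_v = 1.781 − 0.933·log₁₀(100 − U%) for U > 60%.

t ≈ 2.35 years

Drainage path length: H_d = H/2 = 3.3 m (double drainage).
U > 60%: T_v = 1.781 − 0.933·log₁₀(100 − 93) = 0.99252.
t = T_v·H_d²/c_v = 0.99252×3.3²/4.6 = 2.35 years.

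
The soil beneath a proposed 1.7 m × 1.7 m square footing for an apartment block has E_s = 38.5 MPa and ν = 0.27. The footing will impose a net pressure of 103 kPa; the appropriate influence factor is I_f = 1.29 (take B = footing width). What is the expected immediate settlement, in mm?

Immediate (elastic) settlement: S_e = q·B·(1−ν²)/E_s · I_f.
E_s = 38.5 MPa = 38500 kPa.
S_e = 103 × 1.7 × (1 − 0.27²) / 38500 × 1.29
    = 103 × 1.7 × 0.9271 / 38500 × 1.29
    = 0.005439 m = 5.439 mm

S_e ≈ 5.44 mm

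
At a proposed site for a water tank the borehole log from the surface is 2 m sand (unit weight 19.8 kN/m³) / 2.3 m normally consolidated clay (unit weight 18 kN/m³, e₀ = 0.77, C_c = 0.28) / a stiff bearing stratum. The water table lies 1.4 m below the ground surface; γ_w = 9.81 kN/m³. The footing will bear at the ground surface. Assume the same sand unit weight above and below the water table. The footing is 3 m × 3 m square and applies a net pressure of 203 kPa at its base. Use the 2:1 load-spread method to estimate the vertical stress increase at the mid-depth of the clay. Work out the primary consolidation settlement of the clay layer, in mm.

S_c ≈ 119 mm

Mid-depth of clay below the ground surface: z = 2 + 2.3/2 = 3.15 m.
Total vertical stress at mid-clay: σ_v = 19.8×2 + 18×1.15 = 60.3 kPa.
Pore pressure: u = 9.81×(3.15 − 1.4) = 17.168 kPa.
Initial effective stress: σ'_0 = σ_v − u = 60.3 − 17.168 = 43.132 kPa.
Stress increase at mid-clay by the 2:1 spreading method:
Δσ = qBL/((B+z)(L+z)) = 203×3×3/((3+3.15)(3+3.15)) = 48.305 kPa
Final effective stress: σ'_f = σ'_0 + Δσ = 43.132 + 48.305 = 91.437 kPa.
Normally consolidated clay, so the full stress increment lies on the virgin compression line:
S_c = C_c·H/(1+e₀)·log₁₀(σ'_f/σ'_0) = 0.28×2.3/(1+0.77)×log₁₀(91.437/43.132)
    = 0.36384 × 0.32632 = 0.1187 m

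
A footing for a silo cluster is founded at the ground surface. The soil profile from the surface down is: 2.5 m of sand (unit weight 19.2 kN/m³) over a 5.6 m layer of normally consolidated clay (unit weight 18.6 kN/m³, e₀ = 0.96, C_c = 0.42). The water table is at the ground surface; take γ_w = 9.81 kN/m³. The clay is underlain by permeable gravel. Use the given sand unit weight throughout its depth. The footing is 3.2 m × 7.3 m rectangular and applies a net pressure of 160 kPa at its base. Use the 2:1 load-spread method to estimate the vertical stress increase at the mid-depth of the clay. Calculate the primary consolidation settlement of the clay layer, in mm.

S_c ≈ 284 mm

Mid-depth of clay below the ground surface: z = 2.5 + 5.6/2 = 5.3 m.
Total vertical stress at mid-clay: σ_v = 19.2×2.5 + 18.6×2.8 = 100.08 kPa.
Pore pressure: u = 9.81×(5.3 − 0) = 51.993 kPa.
Initial effective stress: σ'_0 = σ_v − u = 100.08 − 51.993 = 48.087 kPa.
Stress increase at mid-clay by the 2:1 spreading method:
Δσ = qBL/((B+z)(L+z)) = 160×3.2×7.3/((3.2+5.3)(7.3+5.3)) = 34.898 kPa
Final effective stress: σ'_f = σ'_0 + Δσ = 48.087 + 34.898 = 82.985 kPa.
Normally consolidated clay, so the full stress increment lies on the virgin compression line:
S_c = C_c·H/(1+e₀)·log₁₀(σ'_f/σ'_0) = 0.42×5.6/(1+0.96)×log₁₀(82.985/48.087)
    = 1.2 × 0.23697 = 0.2844 m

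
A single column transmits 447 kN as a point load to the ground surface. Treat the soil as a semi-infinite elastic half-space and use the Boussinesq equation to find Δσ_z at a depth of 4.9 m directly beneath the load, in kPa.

Boussinesq vertical stress below a point load on an elastic half-space:
Δσ_z = 3P/(2πz²) · [1 + (r/z)²]^(−5/2)
r/z = 0/4.9 = 0; [1+(r/z)²]^(−5/2) = 1.
Δσ_z = 3×447/(2π×4.9²) × 1 = 8.8891 × 1 = 8.889 kPa

Δσ_z ≈ 8.89 kPa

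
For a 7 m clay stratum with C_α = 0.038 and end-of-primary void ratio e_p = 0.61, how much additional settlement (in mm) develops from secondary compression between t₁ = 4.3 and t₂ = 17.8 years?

S_s ≈ 102 mm

Secondary compression: S_s = C_α·H/(1+e_p)·log₁₀(t₂/t₁)
S_s = 0.038×7/(1+0.61)×log₁₀(17.8/4.3)
    = 0.1652 × 0.617 = 0.1019 m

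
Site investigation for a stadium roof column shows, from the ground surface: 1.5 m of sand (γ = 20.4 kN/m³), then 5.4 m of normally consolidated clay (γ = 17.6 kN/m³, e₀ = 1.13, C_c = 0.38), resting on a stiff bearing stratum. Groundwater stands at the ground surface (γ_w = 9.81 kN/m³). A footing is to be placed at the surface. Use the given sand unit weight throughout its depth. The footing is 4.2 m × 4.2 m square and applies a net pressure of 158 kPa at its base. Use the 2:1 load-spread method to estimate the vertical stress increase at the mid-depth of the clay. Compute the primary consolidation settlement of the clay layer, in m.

S_c ≈ 0.304 m

Mid-depth of clay below the ground surface: z = 1.5 + 5.4/2 = 4.2 m.
Total vertical stress at mid-clay: σ_v = 20.4×1.5 + 17.6×2.7 = 78.12 kPa.
Pore pressure: u = 9.81×(4.2 − 0) = 41.202 kPa.
Initial effective stress: σ'_0 = σ_v − u = 78.12 − 41.202 = 36.918 kPa.
Stress increase at mid-clay by the 2:1 spreading method:
Δσ = qBL/((B+z)(L+z)) = 158×4.2×4.2/((4.2+4.2)(4.2+4.2)) = 39.5 kPa
Final effective stress: σ'_f = σ'_0 + Δσ = 36.918 + 39.5 = 76.418 kPa.
Normally consolidated clay, so the full stress increment lies on the virgin compression line:
S_c = C_c·H/(1+e₀)·log₁₀(σ'_f/σ'_0) = 0.38×5.4/(1+1.13)×log₁₀(76.418/36.918)
    = 0.96338 × 0.31596 = 0.3044 m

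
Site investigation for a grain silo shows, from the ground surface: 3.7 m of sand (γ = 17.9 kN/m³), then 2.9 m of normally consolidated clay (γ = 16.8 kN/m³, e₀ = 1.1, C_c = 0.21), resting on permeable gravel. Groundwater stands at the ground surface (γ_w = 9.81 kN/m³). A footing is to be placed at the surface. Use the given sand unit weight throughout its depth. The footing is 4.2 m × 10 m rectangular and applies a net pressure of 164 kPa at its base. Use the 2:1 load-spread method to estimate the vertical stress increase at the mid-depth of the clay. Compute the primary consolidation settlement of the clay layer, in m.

S_c ≈ 0.1 m

Mid-depth of clay below the ground surface: z = 3.7 + 2.9/2 = 5.15 m.
Total vertical stress at mid-clay: σ_v = 17.9×3.7 + 16.8×1.45 = 90.59 kPa.
Pore pressure: u = 9.81×(5.15 − 0) = 50.522 kPa.
Initial effective stress: σ'_0 = σ_v − u = 90.59 − 50.522 = 40.068 kPa.
Stress increase at mid-clay by the 2:1 spreading method:
Δσ = qBL/((B+z)(L+z)) = 164×4.2×10/((4.2+5.15)(10+5.15)) = 48.626 kPa
Final effective stress: σ'_f = σ'_0 + Δσ = 40.068 + 48.626 = 88.694 kPa.
Normally consolidated clay, so the full stress increment lies on the virgin compression line:
S_c = C_c·H/(1+e₀)·log₁₀(σ'_f/σ'_0) = 0.21×2.9/(1+1.1)×log₁₀(88.694/40.068)
    = 0.29 × 0.3451 = 0.1001 m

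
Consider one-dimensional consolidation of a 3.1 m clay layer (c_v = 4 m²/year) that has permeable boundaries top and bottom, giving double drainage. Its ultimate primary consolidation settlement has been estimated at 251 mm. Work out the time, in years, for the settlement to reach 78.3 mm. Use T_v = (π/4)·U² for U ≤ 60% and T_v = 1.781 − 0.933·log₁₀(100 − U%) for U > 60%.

t ≈ 0.0459 years

Drainage path length: H_d = H/2 = 1.55 m (double drainage).
U = S(t)/S_ult = 78.3/251 = 0.312.
U ≤ 60%: T_v = (π/4)·U² = (π/4)×0.31195² = 0.07643.
t = T_v·H_d²/c_v = 0.07643×1.55²/4 = 0.04591 years.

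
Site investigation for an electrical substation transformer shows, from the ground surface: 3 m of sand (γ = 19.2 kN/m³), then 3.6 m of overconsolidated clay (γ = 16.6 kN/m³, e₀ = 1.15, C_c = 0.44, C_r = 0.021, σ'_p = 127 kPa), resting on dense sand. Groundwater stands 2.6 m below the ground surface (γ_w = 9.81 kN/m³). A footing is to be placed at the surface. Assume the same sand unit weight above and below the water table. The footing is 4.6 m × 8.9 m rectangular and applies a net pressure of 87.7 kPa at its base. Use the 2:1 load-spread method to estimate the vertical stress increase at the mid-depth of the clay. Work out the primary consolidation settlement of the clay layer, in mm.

S_c ≈ 5.39 mm

Mid-depth of clay below the ground surface: z = 3 + 3.6/2 = 4.8 m.
Total vertical stress at mid-clay: σ_v = 19.2×3 + 16.6×1.8 = 87.48 kPa.
Pore pressure: u = 9.81×(4.8 − 2.6) = 21.582 kPa.
Initial effective stress: σ'_0 = σ_v − u = 87.48 − 21.582 = 65.898 kPa.
Stress increase at mid-clay by the 2:1 spreading method:
Δσ = qBL/((B+z)(L+z)) = 87.7×4.6×8.9/((4.6+4.8)(8.9+4.8)) = 27.88 kPa
Final effective stress: σ'_f = 65.898 + 27.88 = 93.778 kPa.
σ'_f = 93.778 ≤ σ'_p = 127 kPa, so the clay remains overconsolidated and only the recompression index applies:
S_c = C_r·H/(1+e₀)·log₁₀(σ'_f/σ'_0) = 0.021×3.6/2.15×log₁₀(93.778/65.898)
    = 0.035162 × 0.15323 = 0.005388 m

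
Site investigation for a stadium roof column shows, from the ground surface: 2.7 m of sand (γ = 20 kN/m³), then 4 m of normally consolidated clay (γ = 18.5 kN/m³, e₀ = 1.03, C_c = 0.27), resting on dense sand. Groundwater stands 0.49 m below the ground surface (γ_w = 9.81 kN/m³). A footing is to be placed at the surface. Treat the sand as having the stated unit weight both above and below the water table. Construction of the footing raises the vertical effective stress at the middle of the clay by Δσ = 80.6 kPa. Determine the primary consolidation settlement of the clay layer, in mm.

S_c ≈ 223 mm

Mid-depth of clay below the ground surface: z = 2.7 + 4/2 = 4.7 m.
Total vertical stress at mid-clay: σ_v = 20×2.7 + 18.5×2 = 91 kPa.
Pore pressure: u = 9.81×(4.7 − 0.49) = 41.3 kPa.
Initial effective stress: σ'_0 = σ_v − u = 91 − 41.3 = 49.7 kPa.
Final effective stress: σ'_f = σ'_0 + Δσ = 49.7 + 80.6 = 130.3 kPa.
Normally consolidated clay, so the full stress increment lies on the virgin compression line:
S_c = C_c·H/(1+e₀)·log₁₀(σ'_f/σ'_0) = 0.27×4/(1+1.03)×log₁₀(130.3/49.7)
    = 0.53202 × 0.41859 = 0.2227 m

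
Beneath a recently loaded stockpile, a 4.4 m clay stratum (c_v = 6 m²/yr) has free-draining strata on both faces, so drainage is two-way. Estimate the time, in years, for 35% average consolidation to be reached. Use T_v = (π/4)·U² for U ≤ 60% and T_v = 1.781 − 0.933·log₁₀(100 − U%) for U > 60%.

Drainage path length: H_d = H/2 = 2.2 m (double drainage).
U ≤ 60%: T_v = (π/4)·U² = (π/4)×0.35² = 0.096211.
t = T_v·H_d²/c_v = 0.096211×2.2²/6 = 0.07761 years.

t ≈ 0.0776 years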